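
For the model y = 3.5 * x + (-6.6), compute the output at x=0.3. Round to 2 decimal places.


y = 3.5 * 0.3 + (-6.6)
= 1.05 + (-6.6)
= -5.55

-5.55


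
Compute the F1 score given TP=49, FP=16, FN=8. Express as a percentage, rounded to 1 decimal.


Precision = TP / (TP + FP) = 49 / 65 = 0.7538
Recall = TP / (TP + FN) = 49 / 57 = 0.8596
F1 = 2 * P * R / (P + R)
= 2 * 0.7538 * 0.8596 / (0.7538 + 0.8596)
= 1.2961 / 1.6135
= 0.8033
As percentage: 80.3%

80.3


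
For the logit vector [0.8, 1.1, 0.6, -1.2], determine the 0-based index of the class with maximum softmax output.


Softmax is a monotonic transformation, so it preserves the argmax.
We need to find the index of the maximum logit.
Index 0: 0.8
Index 1: 1.1
Index 2: 0.6
Index 3: -1.2
Maximum logit = 1.1 at index 1

1


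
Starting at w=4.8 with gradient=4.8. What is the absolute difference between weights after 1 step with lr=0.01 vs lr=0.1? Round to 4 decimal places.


With lr=0.01: w_new = 4.8 - 0.01 * 4.8 = 4.752
With lr=0.1: w_new = 4.8 - 0.1 * 4.8 = 4.32
Absolute difference = |4.752 - 4.32|
= 0.4320

0.4320


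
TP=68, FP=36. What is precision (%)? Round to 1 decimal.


Precision = TP / (TP + FP) * 100
= 68 / (68 + 36)
= 68 / 104
= 0.6538
= 65.4%

65.4


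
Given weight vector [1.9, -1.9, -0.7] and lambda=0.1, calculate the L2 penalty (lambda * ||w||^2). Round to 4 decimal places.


Squaring each weight:
1.9^2 = 3.61
(-1.9)^2 = 3.61
(-0.7)^2 = 0.49
Sum of squares = 7.71
Penalty = 0.1 * 7.71 = 0.7710

0.7710


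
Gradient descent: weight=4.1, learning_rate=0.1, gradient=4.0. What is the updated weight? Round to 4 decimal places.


w_new = w_old - lr * gradient
= 4.1 - 0.1 * 4.0
= 4.1 - (0.4)
= 3.7000

3.7000


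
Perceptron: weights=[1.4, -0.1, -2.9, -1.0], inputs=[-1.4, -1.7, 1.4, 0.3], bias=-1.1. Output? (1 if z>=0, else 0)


z = w . x + b
= 1.4*-1.4 + -0.1*-1.7 + -2.9*1.4 + -1.0*0.3 + -1.1
= -1.96 + 0.17 + -4.06 + -0.3 + -1.1
= -6.15 + -1.1
= -7.25
Since z = -7.25 < 0, output = 0

0


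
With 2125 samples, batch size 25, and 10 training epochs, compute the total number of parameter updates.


Iterations per epoch = 2125 / 25 = 85
Total updates = iterations_per_epoch * epochs
= 85 * 10
= 850

850


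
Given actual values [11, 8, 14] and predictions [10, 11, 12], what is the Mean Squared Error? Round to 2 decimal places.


Differences: [1, -3, 2]
Squared errors: [1, 9, 4]
Sum of squared errors = 14
MSE = 14 / 3 = 4.67

4.67


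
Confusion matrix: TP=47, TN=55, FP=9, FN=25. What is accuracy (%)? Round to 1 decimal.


Accuracy = (TP + TN) / (TP + TN + FP + FN) * 100
= (47 + 55) / (47 + 55 + 9 + 25)
= 102 / 136
= 0.75
= 75.0%

75.0


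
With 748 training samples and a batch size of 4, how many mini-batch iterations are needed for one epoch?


Iterations per epoch = dataset_size / batch_size
= 748 / 4
= 187

187


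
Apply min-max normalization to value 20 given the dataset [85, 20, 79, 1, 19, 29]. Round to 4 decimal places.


Min = 1, Max = 85
Range = 85 - 1 = 84
Scaled = (x - min) / (max - min)
= (20 - 1) / 84
= 19 / 84
= 0.2262

0.2262


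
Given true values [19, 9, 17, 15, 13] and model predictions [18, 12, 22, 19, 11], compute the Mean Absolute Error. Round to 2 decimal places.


Absolute errors: [1, 3, 5, 4, 2]
Sum of absolute errors = 15
MAE = 15 / 5 = 3.00

3.00


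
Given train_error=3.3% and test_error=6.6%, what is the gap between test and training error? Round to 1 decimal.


Generalization gap = test_error - train_error
= 6.6 - 3.3
= 3.3%
A moderate gap.

3.3


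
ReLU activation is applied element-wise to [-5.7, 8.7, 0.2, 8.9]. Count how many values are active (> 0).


ReLU(x) = max(0, x) for each element:
ReLU(-5.7) = 0
ReLU(8.7) = 8.7
ReLU(0.2) = 0.2
ReLU(8.9) = 8.9
Active neurons (>0): 3

3


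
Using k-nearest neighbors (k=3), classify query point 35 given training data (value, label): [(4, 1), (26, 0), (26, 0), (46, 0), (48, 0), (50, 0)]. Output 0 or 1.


Distances from query 35:
Point 26 (class 0): distance = 9
Point 26 (class 0): distance = 9
Point 46 (class 0): distance = 11
K=3 nearest neighbors: classes = [0, 0, 0]
Votes for class 1: 0 / 3
Majority vote => class 0

0


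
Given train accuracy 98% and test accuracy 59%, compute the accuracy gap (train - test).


Gap = train_accuracy - test_accuracy
= 98 - 59
= 39%
This large gap strongly indicates overfitting.

39


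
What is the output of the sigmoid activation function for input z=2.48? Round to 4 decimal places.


sigmoid(z) = 1 / (1 + exp(-z))
exp(-(2.48)) = exp(-2.48) = 0.0837
1 + 0.0837 = 1.0837
1 / 1.0837 = 0.9227

0.9227


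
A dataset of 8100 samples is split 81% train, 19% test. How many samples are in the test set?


Train samples = 8100 * 81% = 6561
Test samples = 8100 - 6561
= 1539

1539


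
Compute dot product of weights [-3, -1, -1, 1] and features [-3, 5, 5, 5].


Element-wise products:
-3 * -3 = 9
-1 * 5 = -5
-1 * 5 = -5
1 * 5 = 5
Sum = 9 + -5 + -5 + 5
= 4

4


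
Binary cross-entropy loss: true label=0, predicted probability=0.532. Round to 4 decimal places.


For y=0: Loss = -log(1-p)
= -log(1 - 0.532)
= -log(0.468)
= -(-0.7593)
= 0.7593

0.7593


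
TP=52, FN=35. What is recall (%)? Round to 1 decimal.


Recall = TP / (TP + FN) * 100
= 52 / (52 + 35)
= 52 / 87
= 0.5977
= 59.8%

59.8


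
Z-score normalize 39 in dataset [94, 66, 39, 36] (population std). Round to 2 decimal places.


Mean = (94 + 66 + 39 + 36) / 4 = 58.75
Variance = sum((x_i - mean)^2) / n = 550.6875
Std = sqrt(550.6875) = 23.4667
Z = (x - mean) / std
= (39 - 58.75) / 23.4667
= -19.75 / 23.4667
= -0.84

-0.84


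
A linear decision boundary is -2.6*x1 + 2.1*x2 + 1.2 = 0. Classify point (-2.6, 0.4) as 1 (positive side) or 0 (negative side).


Compute -2.6 * -2.6 + 2.1 * 0.4 + 1.2
= 6.76 + 0.84 + 1.2
= 8.8
Since 8.8 >= 0, the point is on the positive side.

1


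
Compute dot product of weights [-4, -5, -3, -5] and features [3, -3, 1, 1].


Element-wise products:
-4 * 3 = -12
-5 * -3 = 15
-3 * 1 = -3
-5 * 1 = -5
Sum = -12 + 15 + -3 + -5
= -5

-5


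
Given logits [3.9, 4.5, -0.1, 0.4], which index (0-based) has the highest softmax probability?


Softmax is a monotonic transformation, so it preserves the argmax.
We need to find the index of the maximum logit.
Index 0: 3.9
Index 1: 4.5
Index 2: -0.1
Index 3: 0.4
Maximum logit = 4.5 at index 1

1


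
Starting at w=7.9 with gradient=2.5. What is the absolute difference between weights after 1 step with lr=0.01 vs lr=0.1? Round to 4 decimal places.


With lr=0.01: w_new = 7.9 - 0.01 * 2.5 = 7.875
With lr=0.1: w_new = 7.9 - 0.1 * 2.5 = 7.65
Absolute difference = |7.875 - 7.65|
= 0.2250

0.2250


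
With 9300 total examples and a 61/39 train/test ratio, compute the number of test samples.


Train samples = 9300 * 61% = 5673
Test samples = 9300 - 5673
= 3627

3627


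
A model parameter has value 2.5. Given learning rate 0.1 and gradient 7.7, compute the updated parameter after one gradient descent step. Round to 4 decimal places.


w_new = w_old - lr * gradient
= 2.5 - 0.1 * 7.7
= 2.5 - (0.77)
= 1.7300

1.7300


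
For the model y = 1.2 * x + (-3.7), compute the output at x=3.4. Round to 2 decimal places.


y = 1.2 * 3.4 + (-3.7)
= 4.08 + (-3.7)
= 0.38

0.38


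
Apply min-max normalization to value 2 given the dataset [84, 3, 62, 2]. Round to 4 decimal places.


Min = 2, Max = 84
Range = 84 - 2 = 82
Scaled = (x - min) / (max - min)
= (2 - 2) / 82
= 0 / 82
= 0.0000

0.0000


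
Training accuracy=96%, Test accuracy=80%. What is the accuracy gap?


Gap = train_accuracy - test_accuracy
= 96 - 80
= 16%
This gap suggests the model is overfitting.

16


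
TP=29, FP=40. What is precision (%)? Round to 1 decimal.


Precision = TP / (TP + FP) * 100
= 29 / (29 + 40)
= 29 / 69
= 0.4203
= 42.0%

42.0


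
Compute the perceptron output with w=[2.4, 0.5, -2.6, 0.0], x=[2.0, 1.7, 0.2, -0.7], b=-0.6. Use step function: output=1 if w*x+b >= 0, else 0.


z = w . x + b
= 2.4*2.0 + 0.5*1.7 + -2.6*0.2 + 0.0*-0.7 + -0.6
= 4.8 + 0.85 + -0.52 + -0.0 + -0.6
= 5.13 + -0.6
= 4.53
Since z = 4.53 >= 0, output = 1

1


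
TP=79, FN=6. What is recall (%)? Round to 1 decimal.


Recall = TP / (TP + FN) * 100
= 79 / (79 + 6)
= 79 / 85
= 0.9294
= 92.9%

92.9


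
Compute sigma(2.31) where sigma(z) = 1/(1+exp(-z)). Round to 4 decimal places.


sigmoid(z) = 1 / (1 + exp(-z))
exp(-(2.31)) = exp(-2.31) = 0.0993
1 + 0.0993 = 1.0993
1 / 1.0993 = 0.9097

0.9097


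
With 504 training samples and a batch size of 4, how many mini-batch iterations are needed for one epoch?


Iterations per epoch = dataset_size / batch_size
= 504 / 4
= 126

126


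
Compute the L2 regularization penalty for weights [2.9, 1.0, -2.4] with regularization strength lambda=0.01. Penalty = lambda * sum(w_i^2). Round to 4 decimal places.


Squaring each weight:
2.9^2 = 8.41
1.0^2 = 1.0
(-2.4)^2 = 5.76
Sum of squares = 15.17
Penalty = 0.01 * 15.17 = 0.1517

0.1517


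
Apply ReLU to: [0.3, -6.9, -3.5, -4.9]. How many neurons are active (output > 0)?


ReLU(x) = max(0, x) for each element:
ReLU(0.3) = 0.3
ReLU(-6.9) = 0
ReLU(-3.5) = 0
ReLU(-4.9) = 0
Active neurons (>0): 1

1


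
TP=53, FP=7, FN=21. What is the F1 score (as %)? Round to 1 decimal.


Precision = TP / (TP + FP) = 53 / 60 = 0.8833
Recall = TP / (TP + FN) = 53 / 74 = 0.7162
F1 = 2 * P * R / (P + R)
= 2 * 0.8833 * 0.7162 / (0.8833 + 0.7162)
= 1.2653 / 1.5995
= 0.791
As percentage: 79.1%

79.1


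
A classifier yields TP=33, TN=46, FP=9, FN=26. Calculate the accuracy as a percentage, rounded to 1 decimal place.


Accuracy = (TP + TN) / (TP + TN + FP + FN) * 100
= (33 + 46) / (33 + 46 + 9 + 26)
= 79 / 114
= 0.693
= 69.3%

69.3


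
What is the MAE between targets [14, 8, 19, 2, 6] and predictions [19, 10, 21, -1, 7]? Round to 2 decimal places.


Absolute errors: [5, 2, 2, 3, 1]
Sum of absolute errors = 13
MAE = 13 / 5 = 2.60

2.60


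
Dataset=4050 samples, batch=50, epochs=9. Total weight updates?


Iterations per epoch = 4050 / 50 = 81
Total updates = iterations_per_epoch * epochs
= 81 * 9
= 729

729


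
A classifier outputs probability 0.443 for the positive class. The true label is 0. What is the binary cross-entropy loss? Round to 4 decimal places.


For y=0: Loss = -log(1-p)
= -log(1 - 0.443)
= -log(0.557)
= -(-0.5852)
= 0.5852

0.5852


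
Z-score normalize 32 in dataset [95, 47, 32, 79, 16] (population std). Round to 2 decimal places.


Mean = (95 + 47 + 32 + 79 + 16) / 5 = 53.8
Variance = sum((x_i - mean)^2) / n = 856.56
Std = sqrt(856.56) = 29.267
Z = (x - mean) / std
= (32 - 53.8) / 29.267
= -21.8 / 29.267
= -0.74

-0.74


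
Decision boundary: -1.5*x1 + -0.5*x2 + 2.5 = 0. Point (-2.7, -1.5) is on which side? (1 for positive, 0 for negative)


Compute -1.5 * -2.7 + -0.5 * -1.5 + 2.5
= 4.05 + 0.75 + 2.5
= 7.3
Since 7.3 >= 0, the point is on the positive side.

1


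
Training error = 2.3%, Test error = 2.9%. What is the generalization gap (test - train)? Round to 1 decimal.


Generalization gap = test_error - train_error
= 2.9 - 2.3
= 0.6%
A small gap suggests good generalization.

0.6


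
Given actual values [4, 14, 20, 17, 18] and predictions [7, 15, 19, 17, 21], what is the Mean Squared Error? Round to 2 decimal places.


Differences: [-3, -1, 1, 0, -3]
Squared errors: [9, 1, 1, 0, 9]
Sum of squared errors = 20
MSE = 20 / 5 = 4.00

4.00


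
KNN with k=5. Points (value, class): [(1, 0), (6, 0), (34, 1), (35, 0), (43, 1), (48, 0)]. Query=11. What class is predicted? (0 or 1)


Distances from query 11:
Point 6 (class 0): distance = 5
Point 1 (class 0): distance = 10
Point 34 (class 1): distance = 23
Point 35 (class 0): distance = 24
Point 43 (class 1): distance = 32
K=5 nearest neighbors: classes = [0, 0, 1, 0, 1]
Votes for class 1: 2 / 5
Majority vote => class 0

0


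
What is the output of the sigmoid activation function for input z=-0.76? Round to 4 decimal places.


sigmoid(z) = 1 / (1 + exp(-z))
exp(-(-0.76)) = exp(0.76) = 2.1383
1 + 2.1383 = 3.1383
1 / 3.1383 = 0.3186

0.3186


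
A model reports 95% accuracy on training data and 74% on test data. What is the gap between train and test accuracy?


Gap = train_accuracy - test_accuracy
= 95 - 74
= 21%
This large gap strongly indicates overfitting.

21


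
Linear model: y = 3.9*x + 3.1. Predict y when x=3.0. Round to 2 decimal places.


y = 3.9 * 3.0 + (3.1)
= 11.7 + (3.1)
= 14.80

14.80


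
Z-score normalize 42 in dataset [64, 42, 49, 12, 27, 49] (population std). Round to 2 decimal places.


Mean = (64 + 42 + 49 + 12 + 27 + 49) / 6 = 40.5
Variance = sum((x_i - mean)^2) / n = 282.25
Std = sqrt(282.25) = 16.8003
Z = (x - mean) / std
= (42 - 40.5) / 16.8003
= 1.5 / 16.8003
= 0.09

0.09


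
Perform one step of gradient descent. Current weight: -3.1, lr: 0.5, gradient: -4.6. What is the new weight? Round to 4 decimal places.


w_new = w_old - lr * gradient
= -3.1 - 0.5 * -4.6
= -3.1 - (-2.3)
= -0.8000

-0.8000


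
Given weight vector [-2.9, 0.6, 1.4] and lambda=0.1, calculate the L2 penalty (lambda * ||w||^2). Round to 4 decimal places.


Squaring each weight:
(-2.9)^2 = 8.41
0.6^2 = 0.36
1.4^2 = 1.96
Sum of squares = 10.73
Penalty = 0.1 * 10.73 = 1.0730

1.0730


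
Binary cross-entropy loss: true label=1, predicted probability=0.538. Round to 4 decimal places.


For y=1: Loss = -log(p)
= -log(0.538)
= -(-0.6199)
= 0.6199

0.6199


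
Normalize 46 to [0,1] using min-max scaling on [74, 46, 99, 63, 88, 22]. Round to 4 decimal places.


Min = 22, Max = 99
Range = 99 - 22 = 77
Scaled = (x - min) / (max - min)
= (46 - 22) / 77
= 24 / 77
= 0.3117

0.3117


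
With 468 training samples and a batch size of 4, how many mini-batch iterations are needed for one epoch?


Iterations per epoch = dataset_size / batch_size
= 468 / 4
= 117

117


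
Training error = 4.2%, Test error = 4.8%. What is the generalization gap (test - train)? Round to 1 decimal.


Generalization gap = test_error - train_error
= 4.8 - 4.2
= 0.6%
A small gap suggests good generalization.

0.6


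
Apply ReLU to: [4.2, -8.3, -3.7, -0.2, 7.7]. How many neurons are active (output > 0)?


ReLU(x) = max(0, x) for each element:
ReLU(4.2) = 4.2
ReLU(-8.3) = 0
ReLU(-3.7) = 0
ReLU(-0.2) = 0
ReLU(7.7) = 7.7
Active neurons (>0): 2

2


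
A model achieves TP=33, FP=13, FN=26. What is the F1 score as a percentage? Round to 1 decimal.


Precision = TP / (TP + FP) = 33 / 46 = 0.7174
Recall = TP / (TP + FN) = 33 / 59 = 0.5593
F1 = 2 * P * R / (P + R)
= 2 * 0.7174 * 0.5593 / (0.7174 + 0.5593)
= 0.8025 / 1.2767
= 0.6286
As percentage: 62.9%

62.9


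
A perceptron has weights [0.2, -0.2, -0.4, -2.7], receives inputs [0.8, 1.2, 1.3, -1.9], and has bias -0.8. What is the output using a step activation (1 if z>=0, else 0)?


z = w . x + b
= 0.2*0.8 + -0.2*1.2 + -0.4*1.3 + -2.7*-1.9 + -0.8
= 0.16 + -0.24 + -0.52 + 5.13 + -0.8
= 4.53 + -0.8
= 3.73
Since z = 3.73 >= 0, output = 1

1


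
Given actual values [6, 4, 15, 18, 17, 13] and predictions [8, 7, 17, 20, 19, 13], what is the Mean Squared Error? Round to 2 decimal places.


Differences: [-2, -3, -2, -2, -2, 0]
Squared errors: [4, 9, 4, 4, 4, 0]
Sum of squared errors = 25
MSE = 25 / 6 = 4.17

4.17


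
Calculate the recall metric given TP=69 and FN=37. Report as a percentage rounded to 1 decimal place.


Recall = TP / (TP + FN) * 100
= 69 / (69 + 37)
= 69 / 106
= 0.6509
= 65.1%

65.1


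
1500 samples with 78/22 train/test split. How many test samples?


Train samples = 1500 * 78% = 1170
Test samples = 1500 - 1170
= 330

330


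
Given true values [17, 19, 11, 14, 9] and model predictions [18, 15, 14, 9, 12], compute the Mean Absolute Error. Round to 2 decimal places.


Absolute errors: [1, 4, 3, 5, 3]
Sum of absolute errors = 16
MAE = 16 / 5 = 3.20

3.20


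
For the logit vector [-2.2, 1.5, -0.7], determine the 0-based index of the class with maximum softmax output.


Softmax is a monotonic transformation, so it preserves the argmax.
We need to find the index of the maximum logit.
Index 0: -2.2
Index 1: 1.5
Index 2: -0.7
Maximum logit = 1.5 at index 1

1


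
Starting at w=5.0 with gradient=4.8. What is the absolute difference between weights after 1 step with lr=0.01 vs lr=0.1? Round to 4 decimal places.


With lr=0.01: w_new = 5.0 - 0.01 * 4.8 = 4.952
With lr=0.1: w_new = 5.0 - 0.1 * 4.8 = 4.52
Absolute difference = |4.952 - 4.52|
= 0.4320

0.4320


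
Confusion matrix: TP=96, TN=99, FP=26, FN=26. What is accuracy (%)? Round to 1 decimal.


Accuracy = (TP + TN) / (TP + TN + FP + FN) * 100
= (96 + 99) / (96 + 99 + 26 + 26)
= 195 / 247
= 0.7895
= 78.9%

78.9


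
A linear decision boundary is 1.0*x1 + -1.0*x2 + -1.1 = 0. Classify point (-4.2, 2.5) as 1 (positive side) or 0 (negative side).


Compute 1.0 * -4.2 + -1.0 * 2.5 + -1.1
= -4.2 + -2.5 + -1.1
= -7.8
Since -7.8 < 0, the point is on the negative side.

0


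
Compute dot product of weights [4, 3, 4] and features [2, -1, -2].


Element-wise products:
4 * 2 = 8
3 * -1 = -3
4 * -2 = -8
Sum = 8 + -3 + -8
= -3

-3


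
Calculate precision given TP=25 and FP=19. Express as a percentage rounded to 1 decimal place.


Precision = TP / (TP + FP) * 100
= 25 / (25 + 19)
= 25 / 44
= 0.5682
= 56.8%

56.8


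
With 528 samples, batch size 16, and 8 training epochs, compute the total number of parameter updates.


Iterations per epoch = 528 / 16 = 33
Total updates = iterations_per_epoch * epochs
= 33 * 8
= 264

264


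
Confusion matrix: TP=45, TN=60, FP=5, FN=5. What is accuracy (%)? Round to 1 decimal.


Accuracy = (TP + TN) / (TP + TN + FP + FN) * 100
= (45 + 60) / (45 + 60 + 5 + 5)
= 105 / 115
= 0.913
= 91.3%

91.3


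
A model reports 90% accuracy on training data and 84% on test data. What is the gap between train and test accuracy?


Gap = train_accuracy - test_accuracy
= 90 - 84
= 6%
This moderate gap may indicate mild overfitting.

6


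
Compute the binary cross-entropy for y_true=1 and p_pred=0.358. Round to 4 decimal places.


For y=1: Loss = -log(p)
= -log(0.358)
= -(-1.0272)
= 1.0272

1.0272


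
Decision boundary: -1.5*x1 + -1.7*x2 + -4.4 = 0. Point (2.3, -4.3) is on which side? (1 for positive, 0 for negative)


Compute -1.5 * 2.3 + -1.7 * -4.3 + -4.4
= -3.45 + 7.31 + -4.4
= -0.54
Since -0.54 < 0, the point is on the negative side.

0


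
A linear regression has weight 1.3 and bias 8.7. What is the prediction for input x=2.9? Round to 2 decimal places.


y = 1.3 * 2.9 + (8.7)
= 3.77 + (8.7)
= 12.47

12.47


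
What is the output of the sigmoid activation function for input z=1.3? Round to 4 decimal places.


sigmoid(z) = 1 / (1 + exp(-z))
exp(-(1.3)) = exp(-1.3) = 0.2725
1 + 0.2725 = 1.2725
1 / 1.2725 = 0.7858

0.7858


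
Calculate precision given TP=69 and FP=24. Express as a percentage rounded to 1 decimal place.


Precision = TP / (TP + FP) * 100
= 69 / (69 + 24)
= 69 / 93
= 0.7419
= 74.2%

74.2


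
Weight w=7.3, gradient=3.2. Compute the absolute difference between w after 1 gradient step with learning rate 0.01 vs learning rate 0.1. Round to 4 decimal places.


With lr=0.01: w_new = 7.3 - 0.01 * 3.2 = 7.268
With lr=0.1: w_new = 7.3 - 0.1 * 3.2 = 6.98
Absolute difference = |7.268 - 6.98|
= 0.2880

0.2880


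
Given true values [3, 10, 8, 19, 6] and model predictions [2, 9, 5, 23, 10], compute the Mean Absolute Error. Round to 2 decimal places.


Absolute errors: [1, 1, 3, 4, 4]
Sum of absolute errors = 13
MAE = 13 / 5 = 2.60

2.60


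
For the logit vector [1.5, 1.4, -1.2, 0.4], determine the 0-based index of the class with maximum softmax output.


Softmax is a monotonic transformation, so it preserves the argmax.
We need to find the index of the maximum logit.
Index 0: 1.5
Index 1: 1.4
Index 2: -1.2
Index 3: 0.4
Maximum logit = 1.5 at index 0

0


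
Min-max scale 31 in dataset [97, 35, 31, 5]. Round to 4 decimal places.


Min = 5, Max = 97
Range = 97 - 5 = 92
Scaled = (x - min) / (max - min)
= (31 - 5) / 92
= 26 / 92
= 0.2826

0.2826


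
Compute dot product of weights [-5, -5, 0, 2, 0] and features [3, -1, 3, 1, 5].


Element-wise products:
-5 * 3 = -15
-5 * -1 = 5
0 * 3 = 0
2 * 1 = 2
0 * 5 = 0
Sum = -15 + 5 + 0 + 2 + 0
= -8

-8


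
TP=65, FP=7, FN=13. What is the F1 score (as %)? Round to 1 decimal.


Precision = TP / (TP + FP) = 65 / 72 = 0.9028
Recall = TP / (TP + FN) = 65 / 78 = 0.8333
F1 = 2 * P * R / (P + R)
= 2 * 0.9028 * 0.8333 / (0.9028 + 0.8333)
= 1.5046 / 1.7361
= 0.8667
As percentage: 86.7%

86.7


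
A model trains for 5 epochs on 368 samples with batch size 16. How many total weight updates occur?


Iterations per epoch = 368 / 16 = 23
Total updates = iterations_per_epoch * epochs
= 23 * 5
= 115

115


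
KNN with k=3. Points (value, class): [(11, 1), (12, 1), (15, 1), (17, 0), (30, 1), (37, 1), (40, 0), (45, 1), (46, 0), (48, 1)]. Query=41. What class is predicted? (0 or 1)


Distances from query 41:
Point 40 (class 0): distance = 1
Point 37 (class 1): distance = 4
Point 45 (class 1): distance = 4
K=3 nearest neighbors: classes = [0, 1, 1]
Votes for class 1: 2 / 3
Majority vote => class 1

1


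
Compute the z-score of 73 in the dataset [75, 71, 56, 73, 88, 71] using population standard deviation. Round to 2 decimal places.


Mean = (75 + 71 + 56 + 73 + 88 + 71) / 6 = 72.3333
Variance = sum((x_i - mean)^2) / n = 87.2222
Std = sqrt(87.2222) = 9.3393
Z = (x - mean) / std
= (73 - 72.3333) / 9.3393
= 0.6667 / 9.3393
= 0.07

0.07


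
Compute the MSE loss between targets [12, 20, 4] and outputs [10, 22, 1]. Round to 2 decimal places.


Differences: [2, -2, 3]
Squared errors: [4, 4, 9]
Sum of squared errors = 17
MSE = 17 / 3 = 5.67

5.67


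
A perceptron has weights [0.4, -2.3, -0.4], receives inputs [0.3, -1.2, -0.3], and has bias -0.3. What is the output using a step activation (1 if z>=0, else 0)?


z = w . x + b
= 0.4*0.3 + -2.3*-1.2 + -0.4*-0.3 + -0.3
= 0.12 + 2.76 + 0.12 + -0.3
= 3.0 + -0.3
= 2.7
Since z = 2.7 >= 0, output = 1

1


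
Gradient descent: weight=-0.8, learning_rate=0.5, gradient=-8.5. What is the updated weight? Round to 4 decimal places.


w_new = w_old - lr * gradient
= -0.8 - 0.5 * -8.5
= -0.8 - (-4.25)
= 3.4500

3.4500


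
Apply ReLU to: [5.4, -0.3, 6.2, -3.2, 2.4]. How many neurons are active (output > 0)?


ReLU(x) = max(0, x) for each element:
ReLU(5.4) = 5.4
ReLU(-0.3) = 0
ReLU(6.2) = 6.2
ReLU(-3.2) = 0
ReLU(2.4) = 2.4
Active neurons (>0): 3

3


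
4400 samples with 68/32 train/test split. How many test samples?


Train samples = 4400 * 68% = 2992
Test samples = 4400 - 2992
= 1408

1408


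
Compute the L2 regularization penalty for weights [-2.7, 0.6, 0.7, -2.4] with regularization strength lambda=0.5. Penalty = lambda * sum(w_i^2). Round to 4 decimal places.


Squaring each weight:
(-2.7)^2 = 7.29
0.6^2 = 0.36
0.7^2 = 0.49
(-2.4)^2 = 5.76
Sum of squares = 13.9
Penalty = 0.5 * 13.9 = 6.9500

6.9500


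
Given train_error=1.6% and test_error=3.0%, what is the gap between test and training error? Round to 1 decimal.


Generalization gap = test_error - train_error
= 3.0 - 1.6
= 1.4%
A small gap suggests good generalization.

1.4


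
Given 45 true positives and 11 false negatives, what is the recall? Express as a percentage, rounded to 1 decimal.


Recall = TP / (TP + FN) * 100
= 45 / (45 + 11)
= 45 / 56
= 0.8036
= 80.4%

80.4


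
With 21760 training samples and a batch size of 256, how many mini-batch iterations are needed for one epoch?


Iterations per epoch = dataset_size / batch_size
= 21760 / 256
= 85

85


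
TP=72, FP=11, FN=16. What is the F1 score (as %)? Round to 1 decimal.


Precision = TP / (TP + FP) = 72 / 83 = 0.8675
Recall = TP / (TP + FN) = 72 / 88 = 0.8182
F1 = 2 * P * R / (P + R)
= 2 * 0.8675 * 0.8182 / (0.8675 + 0.8182)
= 1.4195 / 1.6857
= 0.8421
As percentage: 84.2%

84.2


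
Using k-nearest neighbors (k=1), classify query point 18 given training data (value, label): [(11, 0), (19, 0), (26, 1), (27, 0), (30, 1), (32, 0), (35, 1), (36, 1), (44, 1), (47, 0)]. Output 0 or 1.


Distances from query 18:
Point 19 (class 0): distance = 1
K=1 nearest neighbors: classes = [0]
Votes for class 1: 0 / 1
Majority vote => class 0

0


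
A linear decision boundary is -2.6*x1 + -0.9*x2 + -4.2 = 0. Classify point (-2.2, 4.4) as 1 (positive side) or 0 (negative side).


Compute -2.6 * -2.2 + -0.9 * 4.4 + -4.2
= 5.72 + -3.96 + -4.2
= -2.44
Since -2.44 < 0, the point is on the negative side.

0


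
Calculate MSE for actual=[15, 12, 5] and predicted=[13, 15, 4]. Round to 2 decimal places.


Differences: [2, -3, 1]
Squared errors: [4, 9, 1]
Sum of squared errors = 14
MSE = 14 / 3 = 4.67

4.67


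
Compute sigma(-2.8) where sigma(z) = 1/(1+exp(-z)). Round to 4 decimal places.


sigmoid(z) = 1 / (1 + exp(-z))
exp(-(-2.8)) = exp(2.8) = 16.4446
1 + 16.4446 = 17.4446
1 / 17.4446 = 0.0573

0.0573


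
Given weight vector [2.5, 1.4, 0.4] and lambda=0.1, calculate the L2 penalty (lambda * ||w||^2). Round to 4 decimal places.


Squaring each weight:
2.5^2 = 6.25
1.4^2 = 1.96
0.4^2 = 0.16
Sum of squares = 8.37
Penalty = 0.1 * 8.37 = 0.8370

0.8370


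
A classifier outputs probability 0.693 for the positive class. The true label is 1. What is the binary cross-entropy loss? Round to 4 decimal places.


For y=1: Loss = -log(p)
= -log(0.693)
= -(-0.3667)
= 0.3667

0.3667


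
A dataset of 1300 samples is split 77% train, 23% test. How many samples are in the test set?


Train samples = 1300 * 77% = 1001
Test samples = 1300 - 1001
= 299

299


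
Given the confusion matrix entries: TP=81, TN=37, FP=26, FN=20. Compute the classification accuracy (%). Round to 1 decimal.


Accuracy = (TP + TN) / (TP + TN + FP + FN) * 100
= (81 + 37) / (81 + 37 + 26 + 20)
= 118 / 164
= 0.7195
= 72.0%

72.0


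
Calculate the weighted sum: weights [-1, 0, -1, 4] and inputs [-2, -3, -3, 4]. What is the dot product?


Element-wise products:
-1 * -2 = 2
0 * -3 = 0
-1 * -3 = 3
4 * 4 = 16
Sum = 2 + 0 + 3 + 16
= 21

21


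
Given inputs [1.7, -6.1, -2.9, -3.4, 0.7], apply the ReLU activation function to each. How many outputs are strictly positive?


ReLU(x) = max(0, x) for each element:
ReLU(1.7) = 1.7
ReLU(-6.1) = 0
ReLU(-2.9) = 0
ReLU(-3.4) = 0
ReLU(0.7) = 0.7
Active neurons (>0): 2

2


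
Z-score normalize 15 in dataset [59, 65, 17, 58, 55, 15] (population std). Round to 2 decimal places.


Mean = (59 + 65 + 17 + 58 + 55 + 15) / 6 = 44.8333
Variance = sum((x_i - mean)^2) / n = 424.8056
Std = sqrt(424.8056) = 20.6108
Z = (x - mean) / std
= (15 - 44.8333) / 20.6108
= -29.8333 / 20.6108
= -1.45

-1.45


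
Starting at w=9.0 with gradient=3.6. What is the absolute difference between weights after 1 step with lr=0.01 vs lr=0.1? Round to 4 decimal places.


With lr=0.01: w_new = 9.0 - 0.01 * 3.6 = 8.964
With lr=0.1: w_new = 9.0 - 0.1 * 3.6 = 8.64
Absolute difference = |8.964 - 8.64|
= 0.3240

0.3240


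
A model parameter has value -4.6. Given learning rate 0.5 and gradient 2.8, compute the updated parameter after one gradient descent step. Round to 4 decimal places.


w_new = w_old - lr * gradient
= -4.6 - 0.5 * 2.8
= -4.6 - (1.4)
= -6.0000

-6.0000


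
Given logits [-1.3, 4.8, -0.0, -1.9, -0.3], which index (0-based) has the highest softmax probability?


Softmax is a monotonic transformation, so it preserves the argmax.
We need to find the index of the maximum logit.
Index 0: -1.3
Index 1: 4.8
Index 2: -0.0
Index 3: -1.9
Index 4: -0.3
Maximum logit = 4.8 at index 1

1


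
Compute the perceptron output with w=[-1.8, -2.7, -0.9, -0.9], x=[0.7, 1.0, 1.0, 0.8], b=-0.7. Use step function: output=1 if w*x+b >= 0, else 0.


z = w . x + b
= -1.8*0.7 + -2.7*1.0 + -0.9*1.0 + -0.9*0.8 + -0.7
= -1.26 + -2.7 + -0.9 + -0.72 + -0.7
= -5.58 + -0.7
= -6.28
Since z = -6.28 < 0, output = 0

0


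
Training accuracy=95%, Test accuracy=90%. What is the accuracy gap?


Gap = train_accuracy - test_accuracy
= 95 - 90
= 5%
This moderate gap may indicate mild overfitting.

5


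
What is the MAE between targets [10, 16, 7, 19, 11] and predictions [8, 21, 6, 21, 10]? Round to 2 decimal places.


Absolute errors: [2, 5, 1, 2, 1]
Sum of absolute errors = 11
MAE = 11 / 5 = 2.20

2.20


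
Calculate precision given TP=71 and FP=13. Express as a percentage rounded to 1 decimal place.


Precision = TP / (TP + FP) * 100
= 71 / (71 + 13)
= 71 / 84
= 0.8452
= 84.5%

84.5


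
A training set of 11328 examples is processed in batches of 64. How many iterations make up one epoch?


Iterations per epoch = dataset_size / batch_size
= 11328 / 64
= 177

177


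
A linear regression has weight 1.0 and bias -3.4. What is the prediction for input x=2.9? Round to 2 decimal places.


y = 1.0 * 2.9 + (-3.4)
= 2.9 + (-3.4)
= -0.50

-0.50


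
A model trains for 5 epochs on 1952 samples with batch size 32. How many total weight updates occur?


Iterations per epoch = 1952 / 32 = 61
Total updates = iterations_per_epoch * epochs
= 61 * 5
= 305

305


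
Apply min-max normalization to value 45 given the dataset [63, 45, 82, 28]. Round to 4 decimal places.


Min = 28, Max = 82
Range = 82 - 28 = 54
Scaled = (x - min) / (max - min)
= (45 - 28) / 54
= 17 / 54
= 0.3148

0.3148


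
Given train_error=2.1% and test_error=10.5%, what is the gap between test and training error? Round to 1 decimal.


Generalization gap = test_error - train_error
= 10.5 - 2.1
= 8.4%
A moderate gap.

8.4


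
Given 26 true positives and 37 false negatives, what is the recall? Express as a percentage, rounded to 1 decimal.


Recall = TP / (TP + FN) * 100
= 26 / (26 + 37)
= 26 / 63
= 0.4127
= 41.3%

41.3


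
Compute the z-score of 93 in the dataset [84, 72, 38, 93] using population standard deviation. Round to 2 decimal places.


Mean = (84 + 72 + 38 + 93) / 4 = 71.75
Variance = sum((x_i - mean)^2) / n = 435.1875
Std = sqrt(435.1875) = 20.8611
Z = (x - mean) / std
= (93 - 71.75) / 20.8611
= 21.25 / 20.8611
= 1.02

1.02


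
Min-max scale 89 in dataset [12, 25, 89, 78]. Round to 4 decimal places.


Min = 12, Max = 89
Range = 89 - 12 = 77
Scaled = (x - min) / (max - min)
= (89 - 12) / 77
= 77 / 77
= 1.0000

1.0000


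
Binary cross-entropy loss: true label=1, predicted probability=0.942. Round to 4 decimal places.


For y=1: Loss = -log(p)
= -log(0.942)
= -(-0.0598)
= 0.0598

0.0598


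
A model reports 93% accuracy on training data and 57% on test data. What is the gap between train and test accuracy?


Gap = train_accuracy - test_accuracy
= 93 - 57
= 36%
This large gap strongly indicates overfitting.

36


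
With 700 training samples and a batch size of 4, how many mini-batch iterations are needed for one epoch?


Iterations per epoch = dataset_size / batch_size
= 700 / 4
= 175

175


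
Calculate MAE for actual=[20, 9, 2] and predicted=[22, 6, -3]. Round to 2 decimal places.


Absolute errors: [2, 3, 5]
Sum of absolute errors = 10
MAE = 10 / 3 = 3.33

3.33


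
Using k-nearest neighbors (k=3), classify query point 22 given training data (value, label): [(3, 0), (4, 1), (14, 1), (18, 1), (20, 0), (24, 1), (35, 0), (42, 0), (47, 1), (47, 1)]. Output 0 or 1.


Distances from query 22:
Point 20 (class 0): distance = 2
Point 24 (class 1): distance = 2
Point 18 (class 1): distance = 4
K=3 nearest neighbors: classes = [0, 1, 1]
Votes for class 1: 2 / 3
Majority vote => class 1

1


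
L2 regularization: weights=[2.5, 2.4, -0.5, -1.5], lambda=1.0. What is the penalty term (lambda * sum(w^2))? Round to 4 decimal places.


Squaring each weight:
2.5^2 = 6.25
2.4^2 = 5.76
(-0.5)^2 = 0.25
(-1.5)^2 = 2.25
Sum of squares = 14.51
Penalty = 1.0 * 14.51 = 14.5100

14.5100


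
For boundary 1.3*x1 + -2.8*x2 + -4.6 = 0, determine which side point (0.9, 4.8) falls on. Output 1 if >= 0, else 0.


Compute 1.3 * 0.9 + -2.8 * 4.8 + -4.6
= 1.17 + -13.44 + -4.6
= -16.87
Since -16.87 < 0, the point is on the negative side.

0


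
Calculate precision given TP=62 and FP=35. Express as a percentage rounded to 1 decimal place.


Precision = TP / (TP + FP) * 100
= 62 / (62 + 35)
= 62 / 97
= 0.6392
= 63.9%

63.9


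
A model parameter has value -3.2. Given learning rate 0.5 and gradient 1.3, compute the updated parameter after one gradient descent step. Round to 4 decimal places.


w_new = w_old - lr * gradient
= -3.2 - 0.5 * 1.3
= -3.2 - (0.65)
= -3.8500

-3.8500


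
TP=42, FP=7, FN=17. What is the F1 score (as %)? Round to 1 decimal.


Precision = TP / (TP + FP) = 42 / 49 = 0.8571
Recall = TP / (TP + FN) = 42 / 59 = 0.7119
F1 = 2 * P * R / (P + R)
= 2 * 0.8571 * 0.7119 / (0.8571 + 0.7119)
= 1.2203 / 1.569
= 0.7778
As percentage: 77.8%

77.8


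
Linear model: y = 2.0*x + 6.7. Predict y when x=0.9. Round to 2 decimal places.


y = 2.0 * 0.9 + (6.7)
= 1.8 + (6.7)
= 8.50

8.50


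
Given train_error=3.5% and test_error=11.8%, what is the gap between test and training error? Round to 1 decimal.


Generalization gap = test_error - train_error
= 11.8 - 3.5
= 8.3%
A moderate gap.

8.3


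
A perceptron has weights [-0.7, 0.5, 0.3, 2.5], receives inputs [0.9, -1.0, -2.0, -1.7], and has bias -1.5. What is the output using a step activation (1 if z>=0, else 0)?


z = w . x + b
= -0.7*0.9 + 0.5*-1.0 + 0.3*-2.0 + 2.5*-1.7 + -1.5
= -0.63 + -0.5 + -0.6 + -4.25 + -1.5
= -5.98 + -1.5
= -7.48
Since z = -7.48 < 0, output = 0

0


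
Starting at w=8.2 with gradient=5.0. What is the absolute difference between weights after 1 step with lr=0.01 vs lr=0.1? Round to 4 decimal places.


With lr=0.01: w_new = 8.2 - 0.01 * 5.0 = 8.15
With lr=0.1: w_new = 8.2 - 0.1 * 5.0 = 7.7
Absolute difference = |8.15 - 7.7|
= 0.4500

0.4500


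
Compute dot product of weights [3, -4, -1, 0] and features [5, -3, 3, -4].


Element-wise products:
3 * 5 = 15
-4 * -3 = 12
-1 * 3 = -3
0 * -4 = 0
Sum = 15 + 12 + -3 + 0
= 24

24


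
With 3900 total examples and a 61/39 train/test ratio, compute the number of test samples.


Train samples = 3900 * 61% = 2379
Test samples = 3900 - 2379
= 1521

1521


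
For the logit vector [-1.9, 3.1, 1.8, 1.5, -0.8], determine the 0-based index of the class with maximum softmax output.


Softmax is a monotonic transformation, so it preserves the argmax.
We need to find the index of the maximum logit.
Index 0: -1.9
Index 1: 3.1
Index 2: 1.8
Index 3: 1.5
Index 4: -0.8
Maximum logit = 3.1 at index 1

1


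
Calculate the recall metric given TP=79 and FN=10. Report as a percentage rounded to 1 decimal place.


Recall = TP / (TP + FN) * 100
= 79 / (79 + 10)
= 79 / 89
= 0.8876
= 88.8%

88.8


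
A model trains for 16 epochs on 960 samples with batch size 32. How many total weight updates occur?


Iterations per epoch = 960 / 32 = 30
Total updates = iterations_per_epoch * epochs
= 30 * 16
= 480

480


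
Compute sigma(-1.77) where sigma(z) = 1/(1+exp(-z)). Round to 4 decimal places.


sigmoid(z) = 1 / (1 + exp(-z))
exp(-(-1.77)) = exp(1.77) = 5.8709
1 + 5.8709 = 6.8709
1 / 6.8709 = 0.1455

0.1455


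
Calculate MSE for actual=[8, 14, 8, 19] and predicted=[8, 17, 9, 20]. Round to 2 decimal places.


Differences: [0, -3, -1, -1]
Squared errors: [0, 9, 1, 1]
Sum of squared errors = 11
MSE = 11 / 4 = 2.75

2.75


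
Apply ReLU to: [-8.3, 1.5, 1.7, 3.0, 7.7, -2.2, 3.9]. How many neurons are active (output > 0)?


ReLU(x) = max(0, x) for each element:
ReLU(-8.3) = 0
ReLU(1.5) = 1.5
ReLU(1.7) = 1.7
ReLU(3.0) = 3.0
ReLU(7.7) = 7.7
ReLU(-2.2) = 0
ReLU(3.9) = 3.9
Active neurons (>0): 5

5


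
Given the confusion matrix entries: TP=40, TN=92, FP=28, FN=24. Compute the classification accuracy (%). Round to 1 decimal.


Accuracy = (TP + TN) / (TP + TN + FP + FN) * 100
= (40 + 92) / (40 + 92 + 28 + 24)
= 132 / 184
= 0.7174
= 71.7%

71.7


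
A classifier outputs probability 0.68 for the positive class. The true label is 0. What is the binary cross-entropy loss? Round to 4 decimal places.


For y=0: Loss = -log(1-p)
= -log(1 - 0.68)
= -log(0.32)
= -(-1.1394)
= 1.1394

1.1394


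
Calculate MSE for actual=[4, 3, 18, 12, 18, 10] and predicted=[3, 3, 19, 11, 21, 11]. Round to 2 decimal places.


Differences: [1, 0, -1, 1, -3, -1]
Squared errors: [1, 0, 1, 1, 9, 1]
Sum of squared errors = 13
MSE = 13 / 6 = 2.17

2.17


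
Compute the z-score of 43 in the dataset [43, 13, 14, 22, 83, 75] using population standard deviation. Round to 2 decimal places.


Mean = (43 + 13 + 14 + 22 + 83 + 75) / 6 = 41.6667
Variance = sum((x_i - mean)^2) / n = 799.2222
Std = sqrt(799.2222) = 28.2705
Z = (x - mean) / std
= (43 - 41.6667) / 28.2705
= 1.3333 / 28.2705
= 0.05

0.05


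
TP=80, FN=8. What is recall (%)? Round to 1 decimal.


Recall = TP / (TP + FN) * 100
= 80 / (80 + 8)
= 80 / 88
= 0.9091
= 90.9%

90.9


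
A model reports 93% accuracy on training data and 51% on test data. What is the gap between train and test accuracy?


Gap = train_accuracy - test_accuracy
= 93 - 51
= 42%
This large gap strongly indicates overfitting.

42


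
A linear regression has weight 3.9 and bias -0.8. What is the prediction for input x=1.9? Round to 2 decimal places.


y = 3.9 * 1.9 + (-0.8)
= 7.41 + (-0.8)
= 6.61

6.61


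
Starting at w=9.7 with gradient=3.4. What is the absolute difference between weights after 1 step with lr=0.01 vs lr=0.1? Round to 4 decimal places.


With lr=0.01: w_new = 9.7 - 0.01 * 3.4 = 9.666
With lr=0.1: w_new = 9.7 - 0.1 * 3.4 = 9.36
Absolute difference = |9.666 - 9.36|
= 0.3060

0.3060


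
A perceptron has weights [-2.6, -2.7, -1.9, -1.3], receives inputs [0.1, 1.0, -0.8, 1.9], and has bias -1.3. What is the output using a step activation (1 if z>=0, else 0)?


z = w . x + b
= -2.6*0.1 + -2.7*1.0 + -1.9*-0.8 + -1.3*1.9 + -1.3
= -0.26 + -2.7 + 1.52 + -2.47 + -1.3
= -3.91 + -1.3
= -5.21
Since z = -5.21 < 0, output = 0

0


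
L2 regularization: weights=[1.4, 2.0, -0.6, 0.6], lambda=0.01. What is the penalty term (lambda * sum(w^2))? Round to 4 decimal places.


Squaring each weight:
1.4^2 = 1.96
2.0^2 = 4.0
(-0.6)^2 = 0.36
0.6^2 = 0.36
Sum of squares = 6.68
Penalty = 0.01 * 6.68 = 0.0668

0.0668


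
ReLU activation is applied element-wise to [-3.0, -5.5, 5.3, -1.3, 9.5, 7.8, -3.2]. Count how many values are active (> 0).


ReLU(x) = max(0, x) for each element:
ReLU(-3.0) = 0
ReLU(-5.5) = 0
ReLU(5.3) = 5.3
ReLU(-1.3) = 0
ReLU(9.5) = 9.5
ReLU(7.8) = 7.8
ReLU(-3.2) = 0
Active neurons (>0): 3

3


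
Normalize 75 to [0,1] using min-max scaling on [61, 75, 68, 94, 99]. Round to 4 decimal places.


Min = 61, Max = 99
Range = 99 - 61 = 38
Scaled = (x - min) / (max - min)
= (75 - 61) / 38
= 14 / 38
= 0.3684

0.3684


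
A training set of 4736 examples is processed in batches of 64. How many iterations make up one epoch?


Iterations per epoch = dataset_size / batch_size
= 4736 / 64
= 74

74


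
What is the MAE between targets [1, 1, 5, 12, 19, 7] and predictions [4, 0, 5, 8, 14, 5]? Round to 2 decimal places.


Absolute errors: [3, 1, 0, 4, 5, 2]
Sum of absolute errors = 15
MAE = 15 / 6 = 2.50

2.50


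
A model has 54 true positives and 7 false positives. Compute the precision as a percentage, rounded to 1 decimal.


Precision = TP / (TP + FP) * 100
= 54 / (54 + 7)
= 54 / 61
= 0.8852
= 88.5%

88.5


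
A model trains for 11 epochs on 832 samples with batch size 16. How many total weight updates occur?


Iterations per epoch = 832 / 16 = 52
Total updates = iterations_per_epoch * epochs
= 52 * 11
= 572

572


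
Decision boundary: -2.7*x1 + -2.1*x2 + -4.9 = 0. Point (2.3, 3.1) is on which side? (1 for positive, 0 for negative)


Compute -2.7 * 2.3 + -2.1 * 3.1 + -4.9
= -6.21 + -6.51 + -4.9
= -17.62
Since -17.62 < 0, the point is on the negative side.

0
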